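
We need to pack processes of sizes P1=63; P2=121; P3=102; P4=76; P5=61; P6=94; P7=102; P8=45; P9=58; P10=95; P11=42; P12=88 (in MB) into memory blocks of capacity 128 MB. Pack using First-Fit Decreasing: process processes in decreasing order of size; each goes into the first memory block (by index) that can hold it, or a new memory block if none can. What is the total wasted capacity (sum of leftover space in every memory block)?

205

Sorted descending: 121, 102, 102, 95, 94, 88, 76, 63, 61, 58, 45, 42.
121 MB → memory block 1 (remaining 7 MB)
102 MB → memory block 2 (remaining 26 MB)
102 MB → memory block 3 (remaining 26 MB)
95 MB → memory block 4 (remaining 33 MB)
94 MB → memory block 5 (remaining 34 MB)
88 MB → memory block 6 (remaining 40 MB)
76 MB → memory block 7 (remaining 52 MB)
63 MB → memory block 8 (remaining 65 MB)
61 MB → memory block 8 (remaining 4 MB)
58 MB → memory block 9 (remaining 70 MB)
45 MB → memory block 7 (remaining 7 MB)
42 MB → memory block 9 (remaining 28 MB)
9 memory blocks × 128 MB = 1152 MB; used 947 MB; unused 205 MB.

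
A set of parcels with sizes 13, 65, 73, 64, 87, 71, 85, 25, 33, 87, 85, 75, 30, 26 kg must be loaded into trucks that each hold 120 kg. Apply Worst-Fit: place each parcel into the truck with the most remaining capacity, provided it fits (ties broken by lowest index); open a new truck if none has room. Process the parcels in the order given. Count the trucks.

13 kg → truck 1 (remaining 107 kg)
65 kg → truck 1 (remaining 42 kg)
73 kg → truck 2 (remaining 47 kg)
64 kg → truck 3 (remaining 56 kg)
87 kg → truck 4 (remaining 33 kg)
71 kg → truck 5 (remaining 49 kg)
85 kg → truck 6 (remaining 35 kg)
25 kg → truck 3 (remaining 31 kg)
33 kg → truck 5 (remaining 16 kg)
87 kg → truck 7 (remaining 33 kg)
85 kg → truck 8 (remaining 35 kg)
75 kg → truck 9 (remaining 45 kg)
30 kg → truck 2 (remaining 17 kg)
26 kg → truck 9 (remaining 19 kg)

9 trucks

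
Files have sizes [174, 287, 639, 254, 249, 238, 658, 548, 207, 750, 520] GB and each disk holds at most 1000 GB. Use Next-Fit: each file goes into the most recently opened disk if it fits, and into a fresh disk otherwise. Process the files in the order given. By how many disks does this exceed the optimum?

2

Next-Fit: [174,287] [639,254] [249,238] [658] [548,207] [750] [520] → 7 disks.
Total size 4524 GB; any packing needs at least ⌈4524/1000⌉ = 5 disks.
An optimal packing achieves that bound: [750,249] [658,287] [639,254] [548,238,207] [520,174] → 5 disks.
Excess: 7 − 5 = 2.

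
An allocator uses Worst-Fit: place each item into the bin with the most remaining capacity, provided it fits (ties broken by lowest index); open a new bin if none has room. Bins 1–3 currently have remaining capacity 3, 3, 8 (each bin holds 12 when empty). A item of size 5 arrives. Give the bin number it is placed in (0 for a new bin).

Bins with room: bin 3 (8).
Most room is bin 3 with 8 free.

3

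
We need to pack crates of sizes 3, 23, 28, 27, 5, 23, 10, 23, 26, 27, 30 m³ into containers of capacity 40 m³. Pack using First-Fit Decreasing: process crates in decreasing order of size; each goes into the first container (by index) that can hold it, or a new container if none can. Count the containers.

8

Sorted descending: 30, 28, 27, 27, 26, 23, 23, 23, 10, 5, 3.
30 m³ → container 1 (remaining 10 m³)
28 m³ → container 2 (remaining 12 m³)
27 m³ → container 3 (remaining 13 m³)
27 m³ → container 4 (remaining 13 m³)
26 m³ → container 5 (remaining 14 m³)
23 m³ → container 6 (remaining 17 m³)
23 m³ → container 7 (remaining 17 m³)
23 m³ → container 8 (remaining 17 m³)
10 m³ → container 1 (remaining 0 m³)
5 m³ → container 2 (remaining 7 m³)
3 m³ → container 2 (remaining 4 m³)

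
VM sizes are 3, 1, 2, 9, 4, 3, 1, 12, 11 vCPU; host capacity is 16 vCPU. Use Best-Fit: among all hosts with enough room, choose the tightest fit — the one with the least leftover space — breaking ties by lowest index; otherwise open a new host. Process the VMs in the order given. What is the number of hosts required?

4 hosts

Put 3 vCPU in host 1; 13 vCPU remain.
Put 1 vCPU in host 1; 12 vCPU remain.
Put 2 vCPU in host 1; 10 vCPU remain.
Put 9 vCPU in host 1; 1 vCPU remain.
Put 4 vCPU in host 2; 12 vCPU remain.
Put 3 vCPU in host 2; 9 vCPU remain.
Put 1 vCPU in host 1; 0 vCPU remain.
Put 12 vCPU in host 3; 4 vCPU remain.
Put 11 vCPU in host 4; 5 vCPU remain.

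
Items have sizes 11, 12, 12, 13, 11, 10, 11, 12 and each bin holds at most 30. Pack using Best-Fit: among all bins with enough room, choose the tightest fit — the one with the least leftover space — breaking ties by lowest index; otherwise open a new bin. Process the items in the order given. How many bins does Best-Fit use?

11 → bin 1 (remaining 19)
12 → bin 1 (remaining 7)
12 → bin 2 (remaining 18)
13 → bin 2 (remaining 5)
11 → bin 3 (remaining 19)
10 → bin 3 (remaining 9)
11 → bin 4 (remaining 19)
12 → bin 4 (remaining 7)

4 bins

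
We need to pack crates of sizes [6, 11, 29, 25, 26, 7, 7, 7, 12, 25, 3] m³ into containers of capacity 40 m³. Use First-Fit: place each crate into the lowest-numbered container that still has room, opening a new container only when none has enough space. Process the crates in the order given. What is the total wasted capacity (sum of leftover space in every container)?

container 1: place 6 m³, 34 m³ left
container 1: place 11 m³, 23 m³ left
container 2: place 29 m³, 11 m³ left
container 3: place 25 m³, 15 m³ left
container 4: place 26 m³, 14 m³ left
container 1: place 7 m³, 16 m³ left
container 1: place 7 m³, 9 m³ left
container 1: place 7 m³, 2 m³ left
container 3: place 12 m³, 3 m³ left
container 5: place 25 m³, 15 m³ left
container 2: place 3 m³, 8 m³ left
5 containers × 40 m³ = 200 m³; used 158 m³; unused 42 m³.

42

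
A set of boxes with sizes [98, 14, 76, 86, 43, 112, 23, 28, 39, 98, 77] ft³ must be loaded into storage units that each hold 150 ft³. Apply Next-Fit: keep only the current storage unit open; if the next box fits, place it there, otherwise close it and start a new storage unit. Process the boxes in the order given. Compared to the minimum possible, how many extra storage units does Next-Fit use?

Next-Fit: [98,14] [76] [86,43] [112,23] [28,39] [98] [77] → 7 storage units.
6 boxes exceed 75 ft³ (half the capacity), and no two of those can share a storage unit, so at least 6 storage units are needed.
An optimal packing achieves that bound: [112,28] [98,43] [98,39] [86,23,14] [77] [76] → 6 storage units.
Excess: 7 − 6 = 1.

1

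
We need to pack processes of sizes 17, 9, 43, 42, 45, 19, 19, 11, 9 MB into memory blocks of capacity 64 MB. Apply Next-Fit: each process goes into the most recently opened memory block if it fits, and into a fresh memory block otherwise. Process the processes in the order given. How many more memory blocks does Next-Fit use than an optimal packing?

Next-Fit: [17,9] [43] [42] [45,19] [19,11,9] → 5 memory blocks.
Total size 214 MB; any packing needs at least ⌈214/64⌉ = 4 memory blocks.
An optimal packing achieves that bound: [45,19] [43,19] [42,17] [11,9,9] → 4 memory blocks.
Excess: 5 − 4 = 1.

1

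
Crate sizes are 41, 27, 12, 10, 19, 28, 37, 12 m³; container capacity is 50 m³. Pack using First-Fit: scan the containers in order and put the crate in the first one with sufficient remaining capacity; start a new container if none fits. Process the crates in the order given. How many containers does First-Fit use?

container 1: place 41 m³, 9 m³ left
container 2: place 27 m³, 23 m³ left
container 2: place 12 m³, 11 m³ left
container 2: place 10 m³, 1 m³ left
container 3: place 19 m³, 31 m³ left
container 3: place 28 m³, 3 m³ left
container 4: place 37 m³, 13 m³ left
container 4: place 12 m³, 1 m³ left

4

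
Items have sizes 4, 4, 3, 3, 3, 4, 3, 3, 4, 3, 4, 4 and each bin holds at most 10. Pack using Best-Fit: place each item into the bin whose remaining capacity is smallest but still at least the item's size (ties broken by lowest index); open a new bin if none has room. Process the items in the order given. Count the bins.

5

bin 1: place 4, 6 left
bin 1: place 4, 2 left
bin 2: place 3, 7 left
bin 2: place 3, 4 left
bin 2: place 3, 1 left
bin 3: place 4, 6 left
bin 3: place 3, 3 left
bin 3: place 3, 0 left
bin 4: place 4, 6 left
bin 4: place 3, 3 left
bin 5: place 4, 6 left
bin 5: place 4, 2 left
Final bins: [4,4] [3,3,3] [4,3,3] [4,3] [4,4].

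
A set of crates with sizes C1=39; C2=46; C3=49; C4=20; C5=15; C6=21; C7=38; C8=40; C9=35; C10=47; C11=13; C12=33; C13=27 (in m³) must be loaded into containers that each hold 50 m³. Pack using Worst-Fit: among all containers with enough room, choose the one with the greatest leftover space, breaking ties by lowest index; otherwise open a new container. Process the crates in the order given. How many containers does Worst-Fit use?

11

container 1: place C1 (39 m³), 11 m³ left
container 2: place C2 (46 m³), 4 m³ left
container 3: place C3 (49 m³), 1 m³ left
container 4: place C4 (20 m³), 30 m³ left
container 4: place C5 (15 m³), 15 m³ left
container 5: place C6 (21 m³), 29 m³ left
container 6: place C7 (38 m³), 12 m³ left
container 7: place C8 (40 m³), 10 m³ left
container 8: place C9 (35 m³), 15 m³ left
container 9: place C10 (47 m³), 3 m³ left
container 5: place C11 (13 m³), 16 m³ left
container 10: place C12 (33 m³), 17 m³ left
container 11: place C13 (27 m³), 23 m³ left
Final containers: [39] [46] [49] [20,15] [21,13] [38] [40] [35] [47] [33] [27].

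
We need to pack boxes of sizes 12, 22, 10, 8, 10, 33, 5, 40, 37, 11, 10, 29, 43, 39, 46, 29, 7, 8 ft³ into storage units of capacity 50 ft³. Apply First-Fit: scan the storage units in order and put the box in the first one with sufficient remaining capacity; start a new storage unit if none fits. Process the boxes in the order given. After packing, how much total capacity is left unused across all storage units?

101

storage unit 1: place 12 ft³, 38 ft³ left
storage unit 1: place 22 ft³, 16 ft³ left
storage unit 1: place 10 ft³, 6 ft³ left
storage unit 2: place 8 ft³, 42 ft³ left
storage unit 2: place 10 ft³, 32 ft³ left
storage unit 3: place 33 ft³, 17 ft³ left
storage unit 1: place 5 ft³, 1 ft³ left
storage unit 4: place 40 ft³, 10 ft³ left
storage unit 5: place 37 ft³, 13 ft³ left
storage unit 2: place 11 ft³, 21 ft³ left
storage unit 2: place 10 ft³, 11 ft³ left
storage unit 6: place 29 ft³, 21 ft³ left
storage unit 7: place 43 ft³, 7 ft³ left
storage unit 8: place 39 ft³, 11 ft³ left
storage unit 9: place 46 ft³, 4 ft³ left
storage unit 10: place 29 ft³, 21 ft³ left
storage unit 2: place 7 ft³, 4 ft³ left
storage unit 3: place 8 ft³, 9 ft³ left
10 storage units × 50 ft³ = 500 ft³; used 399 ft³; unused 101 ft³.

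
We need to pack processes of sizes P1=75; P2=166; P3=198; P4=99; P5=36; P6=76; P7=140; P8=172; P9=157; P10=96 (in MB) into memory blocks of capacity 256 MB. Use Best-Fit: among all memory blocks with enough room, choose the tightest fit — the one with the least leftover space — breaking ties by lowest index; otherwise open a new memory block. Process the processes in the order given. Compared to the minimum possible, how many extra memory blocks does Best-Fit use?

Best-Fit: [75,166] [198,36] [99,76] [140] [172] [157,96] → 6 memory blocks.
Total size 1215 MB; any packing needs at least ⌈1215/256⌉ = 5 memory blocks.
An optimal packing achieves that bound: [198,36] [172,76] [166,75] [157,99] [140,96] → 5 memory blocks.
Excess: 6 − 5 = 1.

1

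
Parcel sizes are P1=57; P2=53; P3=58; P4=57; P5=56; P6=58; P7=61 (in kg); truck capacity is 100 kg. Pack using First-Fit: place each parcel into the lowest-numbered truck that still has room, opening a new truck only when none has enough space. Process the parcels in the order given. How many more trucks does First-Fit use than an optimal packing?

First-Fit: [57] [53] [58] [57] [56] [58] [61] → 7 trucks.
7 parcels exceed 50 kg (half the capacity), and no two of those can share a truck, so at least 7 trucks are needed.
So 7 is already optimal.

0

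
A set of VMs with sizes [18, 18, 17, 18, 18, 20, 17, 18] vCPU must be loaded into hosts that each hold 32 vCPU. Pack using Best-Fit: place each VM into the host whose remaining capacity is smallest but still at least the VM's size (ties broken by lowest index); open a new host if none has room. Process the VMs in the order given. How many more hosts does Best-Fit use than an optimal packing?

Best-Fit: [18] [18] [17] [18] [18] [20] [17] [18] → 8 hosts.
8 VMs exceed 16 vCPU (half the capacity), and no two of those can share a host, so at least 8 hosts are needed.
So 8 is already optimal.

0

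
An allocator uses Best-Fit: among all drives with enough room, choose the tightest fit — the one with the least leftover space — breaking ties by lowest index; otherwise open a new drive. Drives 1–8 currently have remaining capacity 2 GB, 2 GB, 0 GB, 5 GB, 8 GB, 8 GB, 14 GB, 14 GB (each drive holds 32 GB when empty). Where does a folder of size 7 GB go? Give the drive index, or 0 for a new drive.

5

Drives with room: drive 5 (8 GB), drive 6 (8 GB), drive 7 (14 GB), drive 8 (14 GB).
Tightest fit is drive 5 with 8 GB free.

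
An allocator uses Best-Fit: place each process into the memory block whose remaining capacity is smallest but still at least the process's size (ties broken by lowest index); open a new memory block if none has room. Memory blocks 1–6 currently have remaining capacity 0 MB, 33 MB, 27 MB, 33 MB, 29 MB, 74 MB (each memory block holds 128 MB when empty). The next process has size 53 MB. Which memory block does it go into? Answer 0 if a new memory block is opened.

Memory blocks with room: memory block 6 (74 MB).
Tightest fit is memory block 6 with 74 MB free.

6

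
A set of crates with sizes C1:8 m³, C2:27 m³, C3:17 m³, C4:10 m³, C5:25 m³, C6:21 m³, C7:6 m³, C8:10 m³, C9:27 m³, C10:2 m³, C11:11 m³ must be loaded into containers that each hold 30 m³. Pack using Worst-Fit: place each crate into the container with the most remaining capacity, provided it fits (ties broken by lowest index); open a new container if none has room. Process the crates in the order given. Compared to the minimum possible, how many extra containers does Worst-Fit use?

Worst-Fit: [8,17] [27] [10,6,10] [25] [21,2] [27] [11] → 7 containers.
Total size 164 m³; any packing needs at least ⌈164/30⌉ = 6 containers.
An optimal packing achieves that bound: [27,2] [27] [25] [21,8] [17,11] [10,10,6] → 6 containers.
Excess: 7 − 6 = 1.

1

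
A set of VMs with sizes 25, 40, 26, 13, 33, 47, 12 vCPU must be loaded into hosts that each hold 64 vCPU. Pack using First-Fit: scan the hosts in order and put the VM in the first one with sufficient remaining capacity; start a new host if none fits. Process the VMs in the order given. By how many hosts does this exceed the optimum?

0

First-Fit: [25,26,13] [40,12] [33] [47] → 4 hosts.
Total size 196 vCPU; any packing needs at least ⌈196/64⌉ = 4 hosts.
So 4 is already optimal.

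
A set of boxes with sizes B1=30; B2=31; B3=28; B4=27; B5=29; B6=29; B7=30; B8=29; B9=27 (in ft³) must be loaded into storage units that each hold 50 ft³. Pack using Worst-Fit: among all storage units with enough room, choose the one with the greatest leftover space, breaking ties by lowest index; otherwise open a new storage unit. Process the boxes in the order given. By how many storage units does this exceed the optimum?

0

Worst-Fit: [30] [31] [28] [27] [29] [29] [30] [29] [27] → 9 storage units.
9 boxes exceed 25 ft³ (half the capacity), and no two of those can share a storage unit, so at least 9 storage units are needed.
So 9 is already optimal.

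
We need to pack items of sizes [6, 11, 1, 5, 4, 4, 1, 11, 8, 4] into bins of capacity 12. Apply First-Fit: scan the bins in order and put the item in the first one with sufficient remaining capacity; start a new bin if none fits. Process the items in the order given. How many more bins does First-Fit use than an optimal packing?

First-Fit: [6,1,5] [11,1] [4,4,4] [11] [8] → 5 bins.
Total size 55; any packing needs at least ⌈55/12⌉ = 5 bins.
So 5 is already optimal.

0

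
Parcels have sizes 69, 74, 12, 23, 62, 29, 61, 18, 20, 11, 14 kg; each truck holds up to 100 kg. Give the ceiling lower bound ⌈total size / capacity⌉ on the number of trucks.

4

Total size = 69 + 74 + 12 + 23 + 62 + 29 + 61 + 18 + 20 + 11 + 14 = 393 kg.
⌈393 / 100⌉ = 4.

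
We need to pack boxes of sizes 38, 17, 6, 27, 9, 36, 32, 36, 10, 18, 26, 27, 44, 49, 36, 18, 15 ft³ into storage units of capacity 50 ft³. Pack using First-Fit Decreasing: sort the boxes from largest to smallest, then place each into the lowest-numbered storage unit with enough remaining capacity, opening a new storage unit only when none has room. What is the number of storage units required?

10 storage units

Sorted descending: 49, 44, 38, 36, 36, 36, 32, 27, 27, 26, 18, 18, 17, 15, 10, 9, 6.
storage unit 1: place 49 ft³, 1 ft³ left
storage unit 2: place 44 ft³, 6 ft³ left
storage unit 3: place 38 ft³, 12 ft³ left
storage unit 4: place 36 ft³, 14 ft³ left
storage unit 5: place 36 ft³, 14 ft³ left
storage unit 6: place 36 ft³, 14 ft³ left
storage unit 7: place 32 ft³, 18 ft³ left
storage unit 8: place 27 ft³, 23 ft³ left
storage unit 9: place 27 ft³, 23 ft³ left
storage unit 10: place 26 ft³, 24 ft³ left
storage unit 7: place 18 ft³, 0 ft³ left
storage unit 8: place 18 ft³, 5 ft³ left
storage unit 9: place 17 ft³, 6 ft³ left
storage unit 10: place 15 ft³, 9 ft³ left
storage unit 3: place 10 ft³, 2 ft³ left
storage unit 4: place 9 ft³, 5 ft³ left
storage unit 2: place 6 ft³, 0 ft³ left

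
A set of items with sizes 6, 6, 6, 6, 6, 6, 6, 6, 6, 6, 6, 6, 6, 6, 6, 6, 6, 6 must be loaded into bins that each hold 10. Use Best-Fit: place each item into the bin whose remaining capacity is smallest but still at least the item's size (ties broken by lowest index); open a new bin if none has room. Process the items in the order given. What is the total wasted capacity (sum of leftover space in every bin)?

72

Put 6 in bin 1; 4 remain.
Put 6 in bin 2; 4 remain.
Put 6 in bin 3; 4 remain.
Put 6 in bin 4; 4 remain.
Put 6 in bin 5; 4 remain.
Put 6 in bin 6; 4 remain.
Put 6 in bin 7; 4 remain.
Put 6 in bin 8; 4 remain.
Put 6 in bin 9; 4 remain.
Put 6 in bin 10; 4 remain.
Put 6 in bin 11; 4 remain.
Put 6 in bin 12; 4 remain.
Put 6 in bin 13; 4 remain.
Put 6 in bin 14; 4 remain.
Put 6 in bin 15; 4 remain.
Put 6 in bin 16; 4 remain.
Put 6 in bin 17; 4 remain.
Put 6 in bin 18; 4 remain.
18 bins × 10 = 180; used 108; unused 72.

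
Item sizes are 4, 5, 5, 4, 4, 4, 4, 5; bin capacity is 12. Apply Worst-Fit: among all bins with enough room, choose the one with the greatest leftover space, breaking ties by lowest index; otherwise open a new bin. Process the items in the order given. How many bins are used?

bin 1: place 4, 8 left
bin 1: place 5, 3 left
bin 2: place 5, 7 left
bin 2: place 4, 3 left
bin 3: place 4, 8 left
bin 3: place 4, 4 left
bin 3: place 4, 0 left
bin 4: place 5, 7 left

4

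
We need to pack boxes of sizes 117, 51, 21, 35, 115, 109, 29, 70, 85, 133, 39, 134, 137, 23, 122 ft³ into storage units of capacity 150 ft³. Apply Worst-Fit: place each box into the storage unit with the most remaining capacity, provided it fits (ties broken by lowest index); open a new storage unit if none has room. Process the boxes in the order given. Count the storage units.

Put 117 ft³ in storage unit 1; 33 ft³ remain.
Put 51 ft³ in storage unit 2; 99 ft³ remain.
Put 21 ft³ in storage unit 2; 78 ft³ remain.
Put 35 ft³ in storage unit 2; 43 ft³ remain.
Put 115 ft³ in storage unit 3; 35 ft³ remain.
Put 109 ft³ in storage unit 4; 41 ft³ remain.
Put 29 ft³ in storage unit 2; 14 ft³ remain.
Put 70 ft³ in storage unit 5; 80 ft³ remain.
Put 85 ft³ in storage unit 6; 65 ft³ remain.
Put 133 ft³ in storage unit 7; 17 ft³ remain.
Put 39 ft³ in storage unit 5; 41 ft³ remain.
Put 134 ft³ in storage unit 8; 16 ft³ remain.
Put 137 ft³ in storage unit 9; 13 ft³ remain.
Put 23 ft³ in storage unit 6; 42 ft³ remain.
Put 122 ft³ in storage unit 10; 28 ft³ remain.

10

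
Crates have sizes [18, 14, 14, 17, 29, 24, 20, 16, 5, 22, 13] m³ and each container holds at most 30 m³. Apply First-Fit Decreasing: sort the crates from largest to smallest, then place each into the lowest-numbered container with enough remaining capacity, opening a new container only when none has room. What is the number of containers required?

8 containers

Sorted descending: 29, 24, 22, 20, 18, 17, 16, 14, 14, 13, 5.
29 m³ → container 1 (remaining 1 m³)
24 m³ → container 2 (remaining 6 m³)
22 m³ → container 3 (remaining 8 m³)
20 m³ → container 4 (remaining 10 m³)
18 m³ → container 5 (remaining 12 m³)
17 m³ → container 6 (remaining 13 m³)
16 m³ → container 7 (remaining 14 m³)
14 m³ → container 7 (remaining 0 m³)
14 m³ → container 8 (remaining 16 m³)
13 m³ → container 6 (remaining 0 m³)
5 m³ → container 2 (remaining 1 m³)
Final containers: [29] [24,5] [22] [20] [18] [17,13] [16,14] [14].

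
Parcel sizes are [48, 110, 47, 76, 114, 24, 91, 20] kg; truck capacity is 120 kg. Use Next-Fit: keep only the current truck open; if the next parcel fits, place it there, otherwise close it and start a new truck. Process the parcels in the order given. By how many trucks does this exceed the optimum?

2

Next-Fit: [48] [110] [47] [76] [114] [24,91] [20] → 7 trucks.
Total size 530 kg; any packing needs at least ⌈530/120⌉ = 5 trucks.
An optimal packing achieves that bound: [114] [110] [91,24] [76,20] [48,47] → 5 trucks.
Excess: 7 − 5 = 2.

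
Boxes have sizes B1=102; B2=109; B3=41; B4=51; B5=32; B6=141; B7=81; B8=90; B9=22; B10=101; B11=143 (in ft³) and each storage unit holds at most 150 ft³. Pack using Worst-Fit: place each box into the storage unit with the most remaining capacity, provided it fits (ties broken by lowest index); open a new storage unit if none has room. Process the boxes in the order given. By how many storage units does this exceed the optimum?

1

Worst-Fit: [102,41] [109] [51,32] [141] [81,22] [90] [101] [143] → 8 storage units.
Total size 913 ft³; any packing needs at least ⌈913/150⌉ = 7 storage units.
An optimal packing achieves that bound: [143] [141] [109,41] [102,32] [101,22] [90,51] [81] → 7 storage units.
Excess: 8 − 7 = 1.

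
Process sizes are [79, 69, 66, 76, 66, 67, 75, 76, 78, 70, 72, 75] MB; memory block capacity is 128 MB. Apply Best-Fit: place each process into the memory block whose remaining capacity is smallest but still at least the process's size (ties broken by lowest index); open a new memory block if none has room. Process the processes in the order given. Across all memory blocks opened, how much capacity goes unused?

667

79 MB → memory block 1 (remaining 49 MB)
69 MB → memory block 2 (remaining 59 MB)
66 MB → memory block 3 (remaining 62 MB)
76 MB → memory block 4 (remaining 52 MB)
66 MB → memory block 5 (remaining 62 MB)
67 MB → memory block 6 (remaining 61 MB)
75 MB → memory block 7 (remaining 53 MB)
76 MB → memory block 8 (remaining 52 MB)
78 MB → memory block 9 (remaining 50 MB)
70 MB → memory block 10 (remaining 58 MB)
72 MB → memory block 11 (remaining 56 MB)
75 MB → memory block 12 (remaining 53 MB)
12 memory blocks × 128 MB = 1536 MB; used 869 MB; unused 667 MB.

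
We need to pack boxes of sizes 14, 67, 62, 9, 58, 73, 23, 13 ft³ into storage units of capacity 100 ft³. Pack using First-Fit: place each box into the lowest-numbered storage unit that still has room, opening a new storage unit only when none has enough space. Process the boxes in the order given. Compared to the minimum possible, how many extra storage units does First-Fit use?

First-Fit: [14,67,9] [62,23,13] [58] [73] → 4 storage units.
Total size 319 ft³; any packing needs at least ⌈319/100⌉ = 4 storage units.
So 4 is already optimal.

0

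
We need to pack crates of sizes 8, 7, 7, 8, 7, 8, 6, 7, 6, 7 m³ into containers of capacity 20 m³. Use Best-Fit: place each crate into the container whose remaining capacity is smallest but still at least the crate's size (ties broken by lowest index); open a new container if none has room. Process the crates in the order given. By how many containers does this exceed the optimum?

1

Best-Fit: [8,7] [7,8] [7,8] [6,7,6] [7] → 5 containers.
Total size 71 m³; any packing needs at least ⌈71/20⌉ = 4 containers.
An optimal packing achieves that bound: [8,8] [8,7] [7,7,6] [7,7,6] → 4 containers.
Excess: 5 − 4 = 1.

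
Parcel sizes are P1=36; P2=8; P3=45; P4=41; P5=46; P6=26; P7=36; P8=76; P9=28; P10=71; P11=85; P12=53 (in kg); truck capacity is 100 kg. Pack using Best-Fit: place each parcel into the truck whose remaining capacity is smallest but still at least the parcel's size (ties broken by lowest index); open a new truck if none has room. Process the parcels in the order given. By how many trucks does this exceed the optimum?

1

Best-Fit: [36,8,45] [41,46] [26,36,28] [76] [71] [85] [53] → 7 trucks.
Total size 551 kg; any packing needs at least ⌈551/100⌉ = 6 trucks.
An optimal packing achieves that bound: [85,8] [76] [71,28] [53,46] [45,41] [36,36,26] → 6 trucks.
Excess: 7 − 6 = 1.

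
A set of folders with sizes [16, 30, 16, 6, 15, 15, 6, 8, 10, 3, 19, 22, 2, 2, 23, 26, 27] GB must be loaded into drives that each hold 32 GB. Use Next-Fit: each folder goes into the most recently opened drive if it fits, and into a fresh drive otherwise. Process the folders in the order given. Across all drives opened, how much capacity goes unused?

Put 16 GB in drive 1; 16 GB remain.
Put 30 GB in drive 2; 2 GB remain.
Put 16 GB in drive 3; 16 GB remain.
Put 6 GB in drive 3; 10 GB remain.
Put 15 GB in drive 4; 17 GB remain.
Put 15 GB in drive 4; 2 GB remain.
Put 6 GB in drive 5; 26 GB remain.
Put 8 GB in drive 5; 18 GB remain.
Put 10 GB in drive 5; 8 GB remain.
Put 3 GB in drive 5; 5 GB remain.
Put 19 GB in drive 6; 13 GB remain.
Put 22 GB in drive 7; 10 GB remain.
Put 2 GB in drive 7; 8 GB remain.
Put 2 GB in drive 7; 6 GB remain.
Put 23 GB in drive 8; 9 GB remain.
Put 26 GB in drive 9; 6 GB remain.
Put 27 GB in drive 10; 5 GB remain.
10 drives × 32 GB = 320 GB; used 246 GB; unused 74 GB.

74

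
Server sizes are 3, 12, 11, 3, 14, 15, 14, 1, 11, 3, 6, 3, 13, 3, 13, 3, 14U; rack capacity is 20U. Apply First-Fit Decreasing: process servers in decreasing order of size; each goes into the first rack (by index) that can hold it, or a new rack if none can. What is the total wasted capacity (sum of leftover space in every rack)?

Sorted descending: 15, 14, 14, 14, 13, 13, 12, 11, 11, 6, 3, 3, 3, 3, 3, 3, 1.
rack 1: place 15U, 5U left
rack 2: place 14U, 6U left
rack 3: place 14U, 6U left
rack 4: place 14U, 6U left
rack 5: place 13U, 7U left
rack 6: place 13U, 7U left
rack 7: place 12U, 8U left
rack 8: place 11U, 9U left
rack 9: place 11U, 9U left
rack 2: place 6U, 0U left
rack 1: place 3U, 2U left
rack 3: place 3U, 3U left
rack 3: place 3U, 0U left
rack 4: place 3U, 3U left
rack 4: place 3U, 0U left
rack 5: place 3U, 4U left
rack 1: place 1U, 1U left
9 racks × 20U = 180U; used 142U; unused 38U.

38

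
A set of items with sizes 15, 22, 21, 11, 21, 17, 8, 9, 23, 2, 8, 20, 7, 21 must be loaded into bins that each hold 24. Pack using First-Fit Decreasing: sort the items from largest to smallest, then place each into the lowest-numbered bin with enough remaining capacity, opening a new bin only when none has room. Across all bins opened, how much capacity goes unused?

Sorted descending: 23, 22, 21, 21, 21, 20, 17, 15, 11, 9, 8, 8, 7, 2.
bin 1: place 23, 1 left
bin 2: place 22, 2 left
bin 3: place 21, 3 left
bin 4: place 21, 3 left
bin 5: place 21, 3 left
bin 6: place 20, 4 left
bin 7: place 17, 7 left
bin 8: place 15, 9 left
bin 9: place 11, 13 left
bin 8: place 9, 0 left
bin 9: place 8, 5 left
bin 10: place 8, 16 left
bin 7: place 7, 0 left
bin 2: place 2, 0 left
10 bins × 24 = 240; used 205; unused 35.

35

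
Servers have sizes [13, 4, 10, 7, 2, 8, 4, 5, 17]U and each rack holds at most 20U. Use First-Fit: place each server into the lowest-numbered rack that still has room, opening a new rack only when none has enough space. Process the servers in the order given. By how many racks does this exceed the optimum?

0

First-Fit: [13,4,2] [10,7] [8,4,5] [17] → 4 racks.
Total size 70U; any packing needs at least ⌈70/20⌉ = 4 racks.
So 4 is already optimal.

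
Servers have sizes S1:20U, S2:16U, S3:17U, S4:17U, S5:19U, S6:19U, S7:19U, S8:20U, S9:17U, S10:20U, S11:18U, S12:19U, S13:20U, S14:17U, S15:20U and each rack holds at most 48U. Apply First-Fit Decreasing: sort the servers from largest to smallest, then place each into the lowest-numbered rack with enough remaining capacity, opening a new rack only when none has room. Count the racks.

8 racks

Sorted descending: 20, 20, 20, 20, 20, 19, 19, 19, 19, 18, 17, 17, 17, 17, 16.
20U → rack 1 (remaining 28U)
20U → rack 1 (remaining 8U)
20U → rack 2 (remaining 28U)
20U → rack 2 (remaining 8U)
20U → rack 3 (remaining 28U)
19U → rack 3 (remaining 9U)
19U → rack 4 (remaining 29U)
19U → rack 4 (remaining 10U)
19U → rack 5 (remaining 29U)
18U → rack 5 (remaining 11U)
17U → rack 6 (remaining 31U)
17U → rack 6 (remaining 14U)
17U → rack 7 (remaining 31U)
17U → rack 7 (remaining 14U)
16U → rack 8 (remaining 32U)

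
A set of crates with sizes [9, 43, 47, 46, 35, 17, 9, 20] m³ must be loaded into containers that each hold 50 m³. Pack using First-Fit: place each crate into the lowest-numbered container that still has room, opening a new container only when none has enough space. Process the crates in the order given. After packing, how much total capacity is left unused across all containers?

24

9 m³ → container 1 (remaining 41 m³)
43 m³ → container 2 (remaining 7 m³)
47 m³ → container 3 (remaining 3 m³)
46 m³ → container 4 (remaining 4 m³)
35 m³ → container 1 (remaining 6 m³)
17 m³ → container 5 (remaining 33 m³)
9 m³ → container 5 (remaining 24 m³)
20 m³ → container 5 (remaining 4 m³)
5 containers × 50 m³ = 250 m³; used 226 m³; unused 24 m³.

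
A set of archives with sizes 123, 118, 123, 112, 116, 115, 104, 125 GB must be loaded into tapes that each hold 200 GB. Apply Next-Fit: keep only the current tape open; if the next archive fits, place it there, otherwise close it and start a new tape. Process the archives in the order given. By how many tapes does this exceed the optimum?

Next-Fit: [123] [118] [123] [112] [116] [115] [104] [125] → 8 tapes.
8 archives exceed 100 GB (half the capacity), and no two of those can share a tape, so at least 8 tapes are needed.
So 8 is already optimal.

0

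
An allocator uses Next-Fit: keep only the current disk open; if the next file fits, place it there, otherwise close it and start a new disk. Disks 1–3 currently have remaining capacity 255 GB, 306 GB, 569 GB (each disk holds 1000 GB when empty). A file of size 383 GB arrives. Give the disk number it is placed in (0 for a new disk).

Next-Fit only looks at disk 3, which has 569 GB free.
383 GB fits there.

3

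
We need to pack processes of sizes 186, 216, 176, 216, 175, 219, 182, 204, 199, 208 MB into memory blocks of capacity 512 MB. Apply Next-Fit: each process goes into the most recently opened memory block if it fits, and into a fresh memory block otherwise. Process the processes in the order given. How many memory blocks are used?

memory block 1: place 186 MB, 326 MB left
memory block 1: place 216 MB, 110 MB left
memory block 2: place 176 MB, 336 MB left
memory block 2: place 216 MB, 120 MB left
memory block 3: place 175 MB, 337 MB left
memory block 3: place 219 MB, 118 MB left
memory block 4: place 182 MB, 330 MB left
memory block 4: place 204 MB, 126 MB left
memory block 5: place 199 MB, 313 MB left
memory block 5: place 208 MB, 105 MB left

5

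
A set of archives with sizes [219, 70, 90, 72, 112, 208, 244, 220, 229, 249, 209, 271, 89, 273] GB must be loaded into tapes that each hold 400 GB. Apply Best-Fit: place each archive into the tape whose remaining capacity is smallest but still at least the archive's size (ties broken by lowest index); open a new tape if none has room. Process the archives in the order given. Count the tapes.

9

Put 219 GB in tape 1; 181 GB remain.
Put 70 GB in tape 1; 111 GB remain.
Put 90 GB in tape 1; 21 GB remain.
Put 72 GB in tape 2; 328 GB remain.
Put 112 GB in tape 2; 216 GB remain.
Put 208 GB in tape 2; 8 GB remain.
Put 244 GB in tape 3; 156 GB remain.
Put 220 GB in tape 4; 180 GB remain.
Put 229 GB in tape 5; 171 GB remain.
Put 249 GB in tape 6; 151 GB remain.
Put 209 GB in tape 7; 191 GB remain.
Put 271 GB in tape 8; 129 GB remain.
Put 89 GB in tape 8; 40 GB remain.
Put 273 GB in tape 9; 127 GB remain.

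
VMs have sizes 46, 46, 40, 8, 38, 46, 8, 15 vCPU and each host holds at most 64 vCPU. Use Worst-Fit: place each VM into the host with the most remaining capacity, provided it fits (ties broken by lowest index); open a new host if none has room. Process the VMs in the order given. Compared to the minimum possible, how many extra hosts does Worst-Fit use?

0

Worst-Fit: [46,15] [46] [40,8] [38,8] [46] → 5 hosts.
5 VMs exceed 32 vCPU (half the capacity), and no two of those can share a host, so at least 5 hosts are needed.
So 5 is already optimal.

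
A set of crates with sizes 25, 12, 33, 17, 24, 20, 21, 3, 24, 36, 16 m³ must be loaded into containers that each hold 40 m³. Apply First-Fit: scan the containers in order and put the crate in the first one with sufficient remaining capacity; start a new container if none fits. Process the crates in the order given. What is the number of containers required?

container 1: place 25 m³, 15 m³ left
container 1: place 12 m³, 3 m³ left
container 2: place 33 m³, 7 m³ left
container 3: place 17 m³, 23 m³ left
container 4: place 24 m³, 16 m³ left
container 3: place 20 m³, 3 m³ left
container 5: place 21 m³, 19 m³ left
container 1: place 3 m³, 0 m³ left
container 6: place 24 m³, 16 m³ left
container 7: place 36 m³, 4 m³ left
container 4: place 16 m³, 0 m³ left

7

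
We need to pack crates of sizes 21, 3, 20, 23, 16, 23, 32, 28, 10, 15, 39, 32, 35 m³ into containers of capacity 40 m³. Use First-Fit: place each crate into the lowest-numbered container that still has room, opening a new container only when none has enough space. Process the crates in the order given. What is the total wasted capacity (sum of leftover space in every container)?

Put 21 m³ in container 1; 19 m³ remain.
Put 3 m³ in container 1; 16 m³ remain.
Put 20 m³ in container 2; 20 m³ remain.
Put 23 m³ in container 3; 17 m³ remain.
Put 16 m³ in container 1; 0 m³ remain.
Put 23 m³ in container 4; 17 m³ remain.
Put 32 m³ in container 5; 8 m³ remain.
Put 28 m³ in container 6; 12 m³ remain.
Put 10 m³ in container 2; 10 m³ remain.
Put 15 m³ in container 3; 2 m³ remain.
Put 39 m³ in container 7; 1 m³ remain.
Put 32 m³ in container 8; 8 m³ remain.
Put 35 m³ in container 9; 5 m³ remain.
9 containers × 40 m³ = 360 m³; used 297 m³; unused 63 m³.

63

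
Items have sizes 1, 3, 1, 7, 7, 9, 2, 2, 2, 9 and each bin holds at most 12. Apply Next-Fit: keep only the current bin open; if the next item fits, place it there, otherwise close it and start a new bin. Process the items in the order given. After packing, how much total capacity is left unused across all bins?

17

1 → bin 1 (remaining 11)
3 → bin 1 (remaining 8)
1 → bin 1 (remaining 7)
7 → bin 1 (remaining 0)
7 → bin 2 (remaining 5)
9 → bin 3 (remaining 3)
2 → bin 3 (remaining 1)
2 → bin 4 (remaining 10)
2 → bin 4 (remaining 8)
9 → bin 5 (remaining 3)
5 bins × 12 = 60; used 43; unused 17.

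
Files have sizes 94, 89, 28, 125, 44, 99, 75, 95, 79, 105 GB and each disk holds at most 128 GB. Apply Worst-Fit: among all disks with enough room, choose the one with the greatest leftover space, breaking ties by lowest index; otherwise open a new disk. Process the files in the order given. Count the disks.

Put 94 GB in disk 1; 34 GB remain.
Put 89 GB in disk 2; 39 GB remain.
Put 28 GB in disk 2; 11 GB remain.
Put 125 GB in disk 3; 3 GB remain.
Put 44 GB in disk 4; 84 GB remain.
Put 99 GB in disk 5; 29 GB remain.
Put 75 GB in disk 4; 9 GB remain.
Put 95 GB in disk 6; 33 GB remain.
Put 79 GB in disk 7; 49 GB remain.
Put 105 GB in disk 8; 23 GB remain.

8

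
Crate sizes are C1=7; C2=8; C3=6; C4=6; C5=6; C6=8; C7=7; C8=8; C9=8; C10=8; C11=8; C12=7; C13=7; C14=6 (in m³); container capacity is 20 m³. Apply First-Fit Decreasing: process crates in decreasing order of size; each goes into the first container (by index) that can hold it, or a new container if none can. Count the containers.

6 containers

Sorted descending: 8, 8, 8, 8, 8, 8, 7, 7, 7, 7, 6, 6, 6, 6.
container 1: place 8 m³, 12 m³ left
container 1: place 8 m³, 4 m³ left
container 2: place 8 m³, 12 m³ left
container 2: place 8 m³, 4 m³ left
container 3: place 8 m³, 12 m³ left
container 3: place 8 m³, 4 m³ left
container 4: place 7 m³, 13 m³ left
container 4: place 7 m³, 6 m³ left
container 5: place 7 m³, 13 m³ left
container 5: place 7 m³, 6 m³ left
container 4: place 6 m³, 0 m³ left
container 5: place 6 m³, 0 m³ left
container 6: place 6 m³, 14 m³ left
container 6: place 6 m³, 8 m³ left
Final containers: [8,8] [8,8] [8,8] [7,7,6] [7,7,6] [6,6].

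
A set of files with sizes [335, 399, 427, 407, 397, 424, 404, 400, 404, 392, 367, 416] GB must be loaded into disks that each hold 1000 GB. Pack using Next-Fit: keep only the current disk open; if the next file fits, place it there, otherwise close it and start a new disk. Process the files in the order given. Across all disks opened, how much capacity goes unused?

1228

335 GB → disk 1 (remaining 665 GB)
399 GB → disk 1 (remaining 266 GB)
427 GB → disk 2 (remaining 573 GB)
407 GB → disk 2 (remaining 166 GB)
397 GB → disk 3 (remaining 603 GB)
424 GB → disk 3 (remaining 179 GB)
404 GB → disk 4 (remaining 596 GB)
400 GB → disk 4 (remaining 196 GB)
404 GB → disk 5 (remaining 596 GB)
392 GB → disk 5 (remaining 204 GB)
367 GB → disk 6 (remaining 633 GB)
416 GB → disk 6 (remaining 217 GB)
6 disks × 1000 GB = 6000 GB; used 4772 GB; unused 1228 GB.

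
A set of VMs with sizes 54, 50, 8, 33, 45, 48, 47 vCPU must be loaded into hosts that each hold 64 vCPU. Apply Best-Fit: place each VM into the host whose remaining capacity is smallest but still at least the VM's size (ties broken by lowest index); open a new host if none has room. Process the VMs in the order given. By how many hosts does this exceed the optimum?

Best-Fit: [54,8] [50] [33] [45] [48] [47] → 6 hosts.
6 VMs exceed 32 vCPU (half the capacity), and no two of those can share a host, so at least 6 hosts are needed.
So 6 is already optimal.

0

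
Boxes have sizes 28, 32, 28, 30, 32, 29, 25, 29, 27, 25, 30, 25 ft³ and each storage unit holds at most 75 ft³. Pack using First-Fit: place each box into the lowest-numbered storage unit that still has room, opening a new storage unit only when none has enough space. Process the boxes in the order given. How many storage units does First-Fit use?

6

storage unit 1: place 28 ft³, 47 ft³ left
storage unit 1: place 32 ft³, 15 ft³ left
storage unit 2: place 28 ft³, 47 ft³ left
storage unit 2: place 30 ft³, 17 ft³ left
storage unit 3: place 32 ft³, 43 ft³ left
storage unit 3: place 29 ft³, 14 ft³ left
storage unit 4: place 25 ft³, 50 ft³ left
storage unit 4: place 29 ft³, 21 ft³ left
storage unit 5: place 27 ft³, 48 ft³ left
storage unit 5: place 25 ft³, 23 ft³ left
storage unit 6: place 30 ft³, 45 ft³ left
storage unit 6: place 25 ft³, 20 ft³ left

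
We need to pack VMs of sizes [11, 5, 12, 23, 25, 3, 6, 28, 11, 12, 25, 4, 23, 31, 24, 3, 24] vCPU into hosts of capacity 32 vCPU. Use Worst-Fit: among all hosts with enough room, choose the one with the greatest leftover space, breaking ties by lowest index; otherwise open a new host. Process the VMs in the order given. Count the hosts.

10

host 1: place 11 vCPU, 21 vCPU left
host 1: place 5 vCPU, 16 vCPU left
host 1: place 12 vCPU, 4 vCPU left
host 2: place 23 vCPU, 9 vCPU left
host 3: place 25 vCPU, 7 vCPU left
host 2: place 3 vCPU, 6 vCPU left
host 3: place 6 vCPU, 1 vCPU left
host 4: place 28 vCPU, 4 vCPU left
host 5: place 11 vCPU, 21 vCPU left
host 5: place 12 vCPU, 9 vCPU left
host 6: place 25 vCPU, 7 vCPU left
host 5: place 4 vCPU, 5 vCPU left
host 7: place 23 vCPU, 9 vCPU left
host 8: place 31 vCPU, 1 vCPU left
host 9: place 24 vCPU, 8 vCPU left
host 7: place 3 vCPU, 6 vCPU left
host 10: place 24 vCPU, 8 vCPU left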